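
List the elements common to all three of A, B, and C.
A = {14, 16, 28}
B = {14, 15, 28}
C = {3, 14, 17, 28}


A ∩ B = {14, 28}
(A ∩ B) ∩ C = {14, 28}

A ∩ B ∩ C = {14, 28}


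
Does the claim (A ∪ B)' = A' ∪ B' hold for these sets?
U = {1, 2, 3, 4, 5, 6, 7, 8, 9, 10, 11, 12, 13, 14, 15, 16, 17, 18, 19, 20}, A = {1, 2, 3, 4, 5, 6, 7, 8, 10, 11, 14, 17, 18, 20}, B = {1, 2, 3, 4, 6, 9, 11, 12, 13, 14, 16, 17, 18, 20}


LHS: A ∪ B = {1, 2, 3, 4, 5, 6, 7, 8, 9, 10, 11, 12, 13, 14, 16, 17, 18, 20}
(A ∪ B)' = U \ (A ∪ B) = {15, 19}
A' = {9, 12, 13, 15, 16, 19}, B' = {5, 7, 8, 10, 15, 19}
Claimed RHS: A' ∪ B' = {5, 7, 8, 9, 10, 12, 13, 15, 16, 19}
Identity is INVALID: LHS = {15, 19} but the RHS claimed here equals {5, 7, 8, 9, 10, 12, 13, 15, 16, 19}. The correct form is (A ∪ B)' = A' ∩ B'.

Identity is invalid: (A ∪ B)' = {15, 19} but A' ∪ B' = {5, 7, 8, 9, 10, 12, 13, 15, 16, 19}. The correct De Morgan law is (A ∪ B)' = A' ∩ B'.


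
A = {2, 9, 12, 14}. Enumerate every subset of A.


|A| = 4, so |P(A)| = 2^4 = 16
Enumerate subsets by cardinality (0 to 4):
∅, {2}, {9}, {12}, {14}, {2, 9}, {2, 12}, {2, 14}, {9, 12}, {9, 14}, {12, 14}, {2, 9, 12}, {2, 9, 14}, {2, 12, 14}, {9, 12, 14}, {2, 9, 12, 14}

P(A) has 16 subsets: ∅, {2}, {9}, {12}, {14}, {2, 9}, {2, 12}, {2, 14}, {9, 12}, {9, 14}, {12, 14}, {2, 9, 12}, {2, 9, 14}, {2, 12, 14}, {9, 12, 14}, {2, 9, 12, 14}


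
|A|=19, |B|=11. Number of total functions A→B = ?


Each of |A| = 19 inputs maps to any of |B| = 11 outputs.
# functions = |B|^|A| = 11^19
= 61159090448414546291

Number of functions = 61159090448414546291


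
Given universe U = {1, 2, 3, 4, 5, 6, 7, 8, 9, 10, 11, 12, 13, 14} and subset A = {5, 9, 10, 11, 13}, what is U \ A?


Aᶜ = U \ A = elements in U but not in A
U = {1, 2, 3, 4, 5, 6, 7, 8, 9, 10, 11, 12, 13, 14}
A = {5, 9, 10, 11, 13}
Aᶜ = {1, 2, 3, 4, 6, 7, 8, 12, 14}

Aᶜ = {1, 2, 3, 4, 6, 7, 8, 12, 14}


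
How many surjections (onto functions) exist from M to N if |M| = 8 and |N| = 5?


n = |M| = 8, k = |N| = 5. Surjections via inclusion-exclusion:
S(n,k) = Σ(-1)^i × C(k,i) × (k-i)^n, i=0 to k
i=0: (-1)^0×C(5,0)×5^8 = 390625
i=1: (-1)^1×C(5,1)×4^8 = -327680
i=2: (-1)^2×C(5,2)×3^8 = 65610
i=3: (-1)^3×C(5,3)×2^8 = -2560
i=4: (-1)^4×C(5,4)×1^8 = 5
i=5: (-1)^5×C(5,5)×0^8 = 0
Total = 126000

Number of surjections = 126000


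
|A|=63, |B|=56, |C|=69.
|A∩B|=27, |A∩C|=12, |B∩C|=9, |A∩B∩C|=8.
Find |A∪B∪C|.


|A∪B∪C| = |A|+|B|+|C| - |A∩B|-|A∩C|-|B∩C| + |A∩B∩C|
= 63+56+69 - 27-12-9 + 8
= 188 - 48 + 8
= 148

|A ∪ B ∪ C| = 148


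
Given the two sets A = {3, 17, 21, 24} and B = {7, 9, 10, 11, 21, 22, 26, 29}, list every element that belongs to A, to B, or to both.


A ∪ B = all elements in A or B (or both)
A = {3, 17, 21, 24}
B = {7, 9, 10, 11, 21, 22, 26, 29}
A ∪ B = {3, 7, 9, 10, 11, 17, 21, 22, 24, 26, 29}

A ∪ B = {3, 7, 9, 10, 11, 17, 21, 22, 24, 26, 29}


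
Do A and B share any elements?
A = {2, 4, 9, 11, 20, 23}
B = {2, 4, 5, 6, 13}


Disjoint means A ∩ B = ∅.
A ∩ B = {2, 4}
A ∩ B ≠ ∅, so A and B are NOT disjoint.

Yes — A and B share the element(s) of A ∩ B = {2, 4}, so they are not disjoint


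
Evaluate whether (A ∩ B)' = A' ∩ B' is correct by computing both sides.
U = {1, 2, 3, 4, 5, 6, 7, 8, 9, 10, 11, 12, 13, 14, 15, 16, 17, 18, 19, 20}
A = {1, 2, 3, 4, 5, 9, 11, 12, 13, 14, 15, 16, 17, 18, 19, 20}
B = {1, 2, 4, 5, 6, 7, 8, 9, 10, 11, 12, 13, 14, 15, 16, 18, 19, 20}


LHS: A ∩ B = {1, 2, 4, 5, 9, 11, 12, 13, 14, 15, 16, 18, 19, 20}
(A ∩ B)' = U \ (A ∩ B) = {3, 6, 7, 8, 10, 17}
A' = {6, 7, 8, 10}, B' = {3, 17}
Claimed RHS: A' ∩ B' = ∅
Identity is INVALID: LHS = {3, 6, 7, 8, 10, 17} but the RHS claimed here equals ∅. The correct form is (A ∩ B)' = A' ∪ B'.

Identity is invalid: (A ∩ B)' = {3, 6, 7, 8, 10, 17} but A' ∩ B' = ∅. The correct De Morgan law is (A ∩ B)' = A' ∪ B'.


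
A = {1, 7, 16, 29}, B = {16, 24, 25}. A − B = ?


A \ B = elements in A but not in B
A = {1, 7, 16, 29}
B = {16, 24, 25}
Remove from A any elements in B
A \ B = {1, 7, 29}

A \ B = {1, 7, 29}


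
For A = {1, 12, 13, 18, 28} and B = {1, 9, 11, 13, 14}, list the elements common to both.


A ∩ B = elements in both A and B
A = {1, 12, 13, 18, 28}
B = {1, 9, 11, 13, 14}
A ∩ B = {1, 13}

A ∩ B = {1, 13}


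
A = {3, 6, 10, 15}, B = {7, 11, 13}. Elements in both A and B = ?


A = {3, 6, 10, 15}
B = {7, 11, 13}
Region: in both A and B
Elements: ∅

Elements in both A and B: ∅


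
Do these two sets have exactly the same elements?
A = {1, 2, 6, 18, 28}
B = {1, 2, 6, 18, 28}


Two sets are equal iff they have exactly the same elements.
A = {1, 2, 6, 18, 28}
B = {1, 2, 6, 18, 28}
Same elements → A = B

Yes, A = B


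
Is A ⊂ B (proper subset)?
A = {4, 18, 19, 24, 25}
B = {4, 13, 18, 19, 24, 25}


A ⊂ B requires: A ⊆ B AND A ≠ B.
A ⊆ B? Yes
A = B? No
A ⊂ B: Yes (A is a proper subset of B)

Yes, A ⊂ B


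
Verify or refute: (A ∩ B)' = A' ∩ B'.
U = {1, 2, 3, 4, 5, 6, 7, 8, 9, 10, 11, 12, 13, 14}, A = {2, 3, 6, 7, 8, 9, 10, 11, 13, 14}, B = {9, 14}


LHS: A ∩ B = {9, 14}
(A ∩ B)' = U \ (A ∩ B) = {1, 2, 3, 4, 5, 6, 7, 8, 10, 11, 12, 13}
A' = {1, 4, 5, 12}, B' = {1, 2, 3, 4, 5, 6, 7, 8, 10, 11, 12, 13}
Claimed RHS: A' ∩ B' = {1, 4, 5, 12}
Identity is INVALID: LHS = {1, 2, 3, 4, 5, 6, 7, 8, 10, 11, 12, 13} but the RHS claimed here equals {1, 4, 5, 12}. The correct form is (A ∩ B)' = A' ∪ B'.

Identity is invalid: (A ∩ B)' = {1, 2, 3, 4, 5, 6, 7, 8, 10, 11, 12, 13} but A' ∩ B' = {1, 4, 5, 12}. The correct De Morgan law is (A ∩ B)' = A' ∪ B'.


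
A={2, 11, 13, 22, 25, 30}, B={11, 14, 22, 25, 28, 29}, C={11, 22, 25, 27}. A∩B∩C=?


A ∩ B = {11, 22, 25}
(A ∩ B) ∩ C = {11, 22, 25}

A ∩ B ∩ C = {11, 22, 25}


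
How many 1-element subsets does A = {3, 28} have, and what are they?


|A| = 2, so A has C(2,1) = 2 subsets of size 1.
Enumerate by choosing 1 elements from A at a time:
{3}, {28}

1-element subsets (2 total): {3}, {28}


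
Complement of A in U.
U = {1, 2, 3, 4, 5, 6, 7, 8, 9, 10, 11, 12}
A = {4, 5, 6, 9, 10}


Aᶜ = U \ A = elements in U but not in A
U = {1, 2, 3, 4, 5, 6, 7, 8, 9, 10, 11, 12}
A = {4, 5, 6, 9, 10}
Aᶜ = {1, 2, 3, 7, 8, 11, 12}

Aᶜ = {1, 2, 3, 7, 8, 11, 12}


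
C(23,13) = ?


C(n,k) = n! / (k!(n-k)!)
C(23,13) = 23! / (13!10!)
= 1144066

C(23,13) = 1144066


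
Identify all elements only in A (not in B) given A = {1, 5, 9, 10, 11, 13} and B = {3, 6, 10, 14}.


A = {1, 5, 9, 10, 11, 13}
B = {3, 6, 10, 14}
Region: only in A (not in B)
Elements: {1, 5, 9, 11, 13}

Elements only in A (not in B): {1, 5, 9, 11, 13}


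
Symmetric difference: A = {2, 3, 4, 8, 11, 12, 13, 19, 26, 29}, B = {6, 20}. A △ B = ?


A △ B = (A \ B) ∪ (B \ A) = elements in exactly one of A or B
A \ B = {2, 3, 4, 8, 11, 12, 13, 19, 26, 29}
B \ A = {6, 20}
A △ B = {2, 3, 4, 6, 8, 11, 12, 13, 19, 20, 26, 29}

A △ B = {2, 3, 4, 6, 8, 11, 12, 13, 19, 20, 26, 29}


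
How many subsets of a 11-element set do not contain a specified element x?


Subsets of A avoiding x are subsets of A \ {x}, which has 10 elements.
Count = 2^(n-1) = 2^10
= 1024

Number of subsets avoiding x = 1024


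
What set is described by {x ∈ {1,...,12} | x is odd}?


Checking each candidate:
Condition: odd numbers in {1,...,12}
Result = {1, 3, 5, 7, 9, 11}

{1, 3, 5, 7, 9, 11}


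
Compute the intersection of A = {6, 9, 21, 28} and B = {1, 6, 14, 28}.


A ∩ B = elements in both A and B
A = {6, 9, 21, 28}
B = {1, 6, 14, 28}
A ∩ B = {6, 28}

A ∩ B = {6, 28}


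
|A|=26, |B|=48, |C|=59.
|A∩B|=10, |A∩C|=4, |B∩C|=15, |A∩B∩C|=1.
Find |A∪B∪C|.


|A∪B∪C| = |A|+|B|+|C| - |A∩B|-|A∩C|-|B∩C| + |A∩B∩C|
= 26+48+59 - 10-4-15 + 1
= 133 - 29 + 1
= 105

|A ∪ B ∪ C| = 105


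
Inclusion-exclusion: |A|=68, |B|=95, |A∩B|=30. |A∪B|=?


|A ∪ B| = |A| + |B| - |A ∩ B|
= 68 + 95 - 30
= 133

|A ∪ B| = 133


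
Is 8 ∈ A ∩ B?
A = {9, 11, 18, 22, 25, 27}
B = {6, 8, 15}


A = {9, 11, 18, 22, 25, 27}, B = {6, 8, 15}
A ∩ B = elements in both A and B
A ∩ B = ∅
Checking if 8 ∈ A ∩ B
8 is not in A ∩ B → False

8 ∉ A ∩ B


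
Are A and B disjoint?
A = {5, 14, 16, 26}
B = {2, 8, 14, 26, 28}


Disjoint means A ∩ B = ∅.
A ∩ B = {14, 26}
A ∩ B ≠ ∅, so A and B are NOT disjoint.

No, A and B are not disjoint (A ∩ B = {14, 26})


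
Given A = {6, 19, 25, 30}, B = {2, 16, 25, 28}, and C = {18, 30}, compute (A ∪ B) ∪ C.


A ∪ B = {2, 6, 16, 19, 25, 28, 30}
(A ∪ B) ∪ C = {2, 6, 16, 18, 19, 25, 28, 30}

A ∪ B ∪ C = {2, 6, 16, 18, 19, 25, 28, 30}


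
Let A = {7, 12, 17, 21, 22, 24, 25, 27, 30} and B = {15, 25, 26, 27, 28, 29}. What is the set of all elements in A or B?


A ∪ B = all elements in A or B (or both)
A = {7, 12, 17, 21, 22, 24, 25, 27, 30}
B = {15, 25, 26, 27, 28, 29}
A ∪ B = {7, 12, 15, 17, 21, 22, 24, 25, 26, 27, 28, 29, 30}

A ∪ B = {7, 12, 15, 17, 21, 22, 24, 25, 26, 27, 28, 29, 30}


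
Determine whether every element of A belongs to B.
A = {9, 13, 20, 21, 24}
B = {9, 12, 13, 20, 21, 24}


A ⊆ B means every element of A is in B.
All elements of A are in B.
So A ⊆ B.

Yes, A ⊆ B


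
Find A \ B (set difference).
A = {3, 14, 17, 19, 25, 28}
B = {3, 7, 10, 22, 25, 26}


A \ B = elements in A but not in B
A = {3, 14, 17, 19, 25, 28}
B = {3, 7, 10, 22, 25, 26}
Remove from A any elements in B
A \ B = {14, 17, 19, 28}

A \ B = {14, 17, 19, 28}


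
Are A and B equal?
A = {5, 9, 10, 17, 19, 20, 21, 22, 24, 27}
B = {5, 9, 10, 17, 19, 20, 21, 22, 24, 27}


Two sets are equal iff they have exactly the same elements.
A = {5, 9, 10, 17, 19, 20, 21, 22, 24, 27}
B = {5, 9, 10, 17, 19, 20, 21, 22, 24, 27}
Same elements → A = B

Yes, A = B


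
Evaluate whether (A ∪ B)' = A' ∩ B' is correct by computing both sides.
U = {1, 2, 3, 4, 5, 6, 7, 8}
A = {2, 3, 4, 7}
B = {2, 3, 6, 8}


LHS: A ∪ B = {2, 3, 4, 6, 7, 8}
(A ∪ B)' = U \ (A ∪ B) = {1, 5}
A' = {1, 5, 6, 8}, B' = {1, 4, 5, 7}
Claimed RHS: A' ∩ B' = {1, 5}
Identity is VALID: LHS = RHS = {1, 5} ✓

Identity is valid. (A ∪ B)' = A' ∩ B' = {1, 5}


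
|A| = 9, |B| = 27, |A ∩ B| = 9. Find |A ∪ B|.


|A ∪ B| = |A| + |B| - |A ∩ B|
= 9 + 27 - 9
= 27

|A ∪ B| = 27


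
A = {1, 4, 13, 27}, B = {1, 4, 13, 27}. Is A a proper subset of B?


A ⊂ B requires: A ⊆ B AND A ≠ B.
A ⊆ B? Yes
A = B? Yes
A = B, so A is not a PROPER subset.

No, A is not a proper subset of B


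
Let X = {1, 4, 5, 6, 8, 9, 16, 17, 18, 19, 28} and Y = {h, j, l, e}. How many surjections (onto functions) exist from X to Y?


n = |X| = 11, k = |Y| = 4. Surjections via inclusion-exclusion:
S(n,k) = Σ(-1)^i × C(k,i) × (k-i)^n, i=0 to k
i=0: (-1)^0×C(4,0)×4^11 = 4194304
i=1: (-1)^1×C(4,1)×3^11 = -708588
i=2: (-1)^2×C(4,2)×2^11 = 12288
i=3: (-1)^3×C(4,3)×1^11 = -4
i=4: (-1)^4×C(4,4)×0^11 = 0
Total = 3498000

Number of surjections = 3498000


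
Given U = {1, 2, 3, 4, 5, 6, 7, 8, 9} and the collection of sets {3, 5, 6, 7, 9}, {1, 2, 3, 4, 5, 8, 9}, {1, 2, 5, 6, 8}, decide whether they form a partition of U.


A partition requires: (1) non-empty parts, (2) pairwise disjoint, (3) union = U
Parts: {3, 5, 6, 7, 9}, {1, 2, 3, 4, 5, 8, 9}, {1, 2, 5, 6, 8}
Union of parts: {1, 2, 3, 4, 5, 6, 7, 8, 9}
U = {1, 2, 3, 4, 5, 6, 7, 8, 9}
All non-empty? True
Pairwise disjoint? False
Covers U? True

No, not a valid partition


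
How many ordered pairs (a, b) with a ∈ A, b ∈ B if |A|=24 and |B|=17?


|A × B| = |A| × |B|
= 24 × 17
= 408

|A × B| = 408


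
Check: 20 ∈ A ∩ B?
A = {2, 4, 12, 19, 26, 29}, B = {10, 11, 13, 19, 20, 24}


A = {2, 4, 12, 19, 26, 29}, B = {10, 11, 13, 19, 20, 24}
A ∩ B = elements in both A and B
A ∩ B = {19}
Checking if 20 ∈ A ∩ B
20 is not in A ∩ B → False

20 ∉ A ∩ B


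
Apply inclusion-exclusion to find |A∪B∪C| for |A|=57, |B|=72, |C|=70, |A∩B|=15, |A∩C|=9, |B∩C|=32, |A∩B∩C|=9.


|A∪B∪C| = |A|+|B|+|C| - |A∩B|-|A∩C|-|B∩C| + |A∩B∩C|
= 57+72+70 - 15-9-32 + 9
= 199 - 56 + 9
= 152

|A ∪ B ∪ C| = 152


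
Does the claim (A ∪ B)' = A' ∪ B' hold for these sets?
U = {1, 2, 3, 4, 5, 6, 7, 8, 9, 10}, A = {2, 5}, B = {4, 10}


LHS: A ∪ B = {2, 4, 5, 10}
(A ∪ B)' = U \ (A ∪ B) = {1, 3, 6, 7, 8, 9}
A' = {1, 3, 4, 6, 7, 8, 9, 10}, B' = {1, 2, 3, 5, 6, 7, 8, 9}
Claimed RHS: A' ∪ B' = {1, 2, 3, 4, 5, 6, 7, 8, 9, 10}
Identity is INVALID: LHS = {1, 3, 6, 7, 8, 9} but the RHS claimed here equals {1, 2, 3, 4, 5, 6, 7, 8, 9, 10}. The correct form is (A ∪ B)' = A' ∩ B'.

Identity is invalid: (A ∪ B)' = {1, 3, 6, 7, 8, 9} but A' ∪ B' = {1, 2, 3, 4, 5, 6, 7, 8, 9, 10}. The correct De Morgan law is (A ∪ B)' = A' ∩ B'.


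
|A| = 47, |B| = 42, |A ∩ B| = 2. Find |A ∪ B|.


|A ∪ B| = |A| + |B| - |A ∩ B|
= 47 + 42 - 2
= 87

|A ∪ B| = 87


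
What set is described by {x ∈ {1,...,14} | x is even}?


Checking each candidate:
Condition: even numbers in {1,...,14}
Result = {2, 4, 6, 8, 10, 12, 14}

{2, 4, 6, 8, 10, 12, 14}


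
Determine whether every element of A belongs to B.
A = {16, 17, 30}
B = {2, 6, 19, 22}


A ⊆ B means every element of A is in B.
Elements in A not in B: {16, 17, 30}
So A ⊄ B.

No, A ⊄ B


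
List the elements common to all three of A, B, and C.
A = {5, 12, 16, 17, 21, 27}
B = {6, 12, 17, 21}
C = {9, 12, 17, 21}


A ∩ B = {12, 17, 21}
(A ∩ B) ∩ C = {12, 17, 21}

A ∩ B ∩ C = {12, 17, 21}


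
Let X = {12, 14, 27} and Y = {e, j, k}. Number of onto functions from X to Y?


n = |X| = 3, k = |Y| = 3. Surjections via inclusion-exclusion:
S(n,k) = Σ(-1)^i × C(k,i) × (k-i)^n, i=0 to k
i=0: (-1)^0×C(3,0)×3^3 = 27
i=1: (-1)^1×C(3,1)×2^3 = -24
i=2: (-1)^2×C(3,2)×1^3 = 3
i=3: (-1)^3×C(3,3)×0^3 = 0
Total = 6

Number of surjections = 6


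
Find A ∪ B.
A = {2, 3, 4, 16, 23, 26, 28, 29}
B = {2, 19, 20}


A ∪ B = all elements in A or B (or both)
A = {2, 3, 4, 16, 23, 26, 28, 29}
B = {2, 19, 20}
A ∪ B = {2, 3, 4, 16, 19, 20, 23, 26, 28, 29}

A ∪ B = {2, 3, 4, 16, 19, 20, 23, 26, 28, 29}


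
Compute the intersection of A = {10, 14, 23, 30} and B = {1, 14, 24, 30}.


A ∩ B = elements in both A and B
A = {10, 14, 23, 30}
B = {1, 14, 24, 30}
A ∩ B = {14, 30}

A ∩ B = {14, 30}


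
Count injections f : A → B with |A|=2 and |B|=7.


An injection sends each of |A| = 2 inputs to a distinct output in B.
# injections = |B|·(|B|-1)·…·(|B|-|A|+1) = 7! / (7 - 2)!
= 7 × 6
= 42

Number of injections = 42


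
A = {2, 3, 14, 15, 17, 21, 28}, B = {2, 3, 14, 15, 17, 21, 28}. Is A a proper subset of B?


A ⊂ B requires: A ⊆ B AND A ≠ B.
A ⊆ B? Yes
A = B? Yes
A = B, so A is not a PROPER subset.

No, A is not a proper subset of B


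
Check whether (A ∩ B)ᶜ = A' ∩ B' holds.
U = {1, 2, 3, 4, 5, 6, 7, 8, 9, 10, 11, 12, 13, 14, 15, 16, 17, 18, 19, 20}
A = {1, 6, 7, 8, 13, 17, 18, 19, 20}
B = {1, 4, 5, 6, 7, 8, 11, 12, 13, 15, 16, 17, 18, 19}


LHS: A ∩ B = {1, 6, 7, 8, 13, 17, 18, 19}
(A ∩ B)' = U \ (A ∩ B) = {2, 3, 4, 5, 9, 10, 11, 12, 14, 15, 16, 20}
A' = {2, 3, 4, 5, 9, 10, 11, 12, 14, 15, 16}, B' = {2, 3, 9, 10, 14, 20}
Claimed RHS: A' ∩ B' = {2, 3, 9, 10, 14}
Identity is INVALID: LHS = {2, 3, 4, 5, 9, 10, 11, 12, 14, 15, 16, 20} but the RHS claimed here equals {2, 3, 9, 10, 14}. The correct form is (A ∩ B)' = A' ∪ B'.

Identity is invalid: (A ∩ B)' = {2, 3, 4, 5, 9, 10, 11, 12, 14, 15, 16, 20} but A' ∩ B' = {2, 3, 9, 10, 14}. The correct De Morgan law is (A ∩ B)' = A' ∪ B'.


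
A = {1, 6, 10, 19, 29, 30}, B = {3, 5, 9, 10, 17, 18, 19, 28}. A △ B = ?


A △ B = (A \ B) ∪ (B \ A) = elements in exactly one of A or B
A \ B = {1, 6, 29, 30}
B \ A = {3, 5, 9, 17, 18, 28}
A △ B = {1, 3, 5, 6, 9, 17, 18, 28, 29, 30}

A △ B = {1, 3, 5, 6, 9, 17, 18, 28, 29, 30}


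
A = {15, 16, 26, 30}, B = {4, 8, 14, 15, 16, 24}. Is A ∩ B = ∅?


Disjoint means A ∩ B = ∅.
A ∩ B = {15, 16}
A ∩ B ≠ ∅, so A and B are NOT disjoint.

No, A and B are not disjoint (A ∩ B = {15, 16})


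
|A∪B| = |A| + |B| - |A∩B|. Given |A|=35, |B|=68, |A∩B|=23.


|A ∪ B| = |A| + |B| - |A ∩ B|
= 35 + 68 - 23
= 80

|A ∪ B| = 80


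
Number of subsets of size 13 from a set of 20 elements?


C(n,k) = n! / (k!(n-k)!)
C(20,13) = 20! / (13!7!)
= 77520

C(20,13) = 77520


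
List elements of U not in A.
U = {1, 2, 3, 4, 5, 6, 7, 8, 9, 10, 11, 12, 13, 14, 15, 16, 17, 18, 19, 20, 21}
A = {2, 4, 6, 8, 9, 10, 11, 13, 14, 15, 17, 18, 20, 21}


Aᶜ = U \ A = elements in U but not in A
U = {1, 2, 3, 4, 5, 6, 7, 8, 9, 10, 11, 12, 13, 14, 15, 16, 17, 18, 19, 20, 21}
A = {2, 4, 6, 8, 9, 10, 11, 13, 14, 15, 17, 18, 20, 21}
Aᶜ = {1, 3, 5, 7, 12, 16, 19}

Aᶜ = {1, 3, 5, 7, 12, 16, 19}


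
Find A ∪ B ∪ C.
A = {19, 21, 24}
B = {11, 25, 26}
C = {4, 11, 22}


A ∪ B = {11, 19, 21, 24, 25, 26}
(A ∪ B) ∪ C = {4, 11, 19, 21, 22, 24, 25, 26}

A ∪ B ∪ C = {4, 11, 19, 21, 22, 24, 25, 26}


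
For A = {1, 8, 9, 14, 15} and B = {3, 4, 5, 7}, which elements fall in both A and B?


A = {1, 8, 9, 14, 15}
B = {3, 4, 5, 7}
Region: in both A and B
Elements: ∅

Elements in both A and B: ∅


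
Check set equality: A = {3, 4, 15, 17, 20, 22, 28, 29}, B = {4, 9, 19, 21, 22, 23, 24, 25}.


Two sets are equal iff they have exactly the same elements.
A = {3, 4, 15, 17, 20, 22, 28, 29}
B = {4, 9, 19, 21, 22, 23, 24, 25}
Differences: {3, 9, 15, 17, 19, 20, 21, 23, 24, 25, 28, 29}
A ≠ B

No, A ≠ B


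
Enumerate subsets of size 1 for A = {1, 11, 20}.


|A| = 3, so A has C(3,1) = 3 subsets of size 1.
Enumerate by choosing 1 elements from A at a time:
{1}, {11}, {20}

1-element subsets (3 total): {1}, {11}, {20}


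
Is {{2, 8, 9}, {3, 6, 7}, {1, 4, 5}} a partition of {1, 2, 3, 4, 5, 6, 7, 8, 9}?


A partition requires: (1) non-empty parts, (2) pairwise disjoint, (3) union = U
Parts: {2, 8, 9}, {3, 6, 7}, {1, 4, 5}
Union of parts: {1, 2, 3, 4, 5, 6, 7, 8, 9}
U = {1, 2, 3, 4, 5, 6, 7, 8, 9}
All non-empty? True
Pairwise disjoint? True
Covers U? True

Yes, valid partition


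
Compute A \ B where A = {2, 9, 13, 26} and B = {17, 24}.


A \ B = elements in A but not in B
A = {2, 9, 13, 26}
B = {17, 24}
Remove from A any elements in B
A \ B = {2, 9, 13, 26}

A \ B = {2, 9, 13, 26}


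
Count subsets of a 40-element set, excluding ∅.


Total subsets = 2^n = 2^40 = 1099511627776
Non-empty subsets exclude the empty set: 2^n - 1
= 1099511627776 - 1
= 1099511627775

Number of non-empty subsets = 1099511627775


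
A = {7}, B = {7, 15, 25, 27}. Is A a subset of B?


A ⊆ B means every element of A is in B.
All elements of A are in B.
So A ⊆ B.

Yes, A ⊆ B


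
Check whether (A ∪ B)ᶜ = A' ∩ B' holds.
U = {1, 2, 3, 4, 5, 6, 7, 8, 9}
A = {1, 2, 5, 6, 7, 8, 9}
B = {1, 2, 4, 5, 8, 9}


LHS: A ∪ B = {1, 2, 4, 5, 6, 7, 8, 9}
(A ∪ B)' = U \ (A ∪ B) = {3}
A' = {3, 4}, B' = {3, 6, 7}
Claimed RHS: A' ∩ B' = {3}
Identity is VALID: LHS = RHS = {3} ✓

Identity is valid. (A ∪ B)' = A' ∩ B' = {3}


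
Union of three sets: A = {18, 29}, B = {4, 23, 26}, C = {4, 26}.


A ∪ B = {4, 18, 23, 26, 29}
(A ∪ B) ∪ C = {4, 18, 23, 26, 29}

A ∪ B ∪ C = {4, 18, 23, 26, 29}


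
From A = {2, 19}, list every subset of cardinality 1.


|A| = 2, so A has C(2,1) = 2 subsets of size 1.
Enumerate by choosing 1 elements from A at a time:
{2}, {19}

1-element subsets (2 total): {2}, {19}


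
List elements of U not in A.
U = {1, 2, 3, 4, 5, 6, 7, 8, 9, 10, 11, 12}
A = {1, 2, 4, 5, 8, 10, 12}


Aᶜ = U \ A = elements in U but not in A
U = {1, 2, 3, 4, 5, 6, 7, 8, 9, 10, 11, 12}
A = {1, 2, 4, 5, 8, 10, 12}
Aᶜ = {3, 6, 7, 9, 11}

Aᶜ = {3, 6, 7, 9, 11}


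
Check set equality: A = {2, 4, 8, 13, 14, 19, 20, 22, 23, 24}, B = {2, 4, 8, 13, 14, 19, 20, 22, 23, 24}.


Two sets are equal iff they have exactly the same elements.
A = {2, 4, 8, 13, 14, 19, 20, 22, 23, 24}
B = {2, 4, 8, 13, 14, 19, 20, 22, 23, 24}
Same elements → A = B

Yes, A = B


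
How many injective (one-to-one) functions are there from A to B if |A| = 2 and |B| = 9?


An injection sends each of |A| = 2 inputs to a distinct output in B.
# injections = |B|·(|B|-1)·…·(|B|-|A|+1) = 9! / (9 - 2)!
= 9 × 8
= 72

Number of injections = 72


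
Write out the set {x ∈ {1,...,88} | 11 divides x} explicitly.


Checking each candidate:
Condition: multiples of 11 in {1,...,88}
Result = {11, 22, 33, 44, 55, 66, 77, 88}

{11, 22, 33, 44, 55, 66, 77, 88}


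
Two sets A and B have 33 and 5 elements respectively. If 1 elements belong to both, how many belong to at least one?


|A ∪ B| = |A| + |B| - |A ∩ B|
= 33 + 5 - 1
= 37

|A ∪ B| = 37


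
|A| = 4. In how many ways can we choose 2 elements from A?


C(n,k) = n! / (k!(n-k)!)
C(4,2) = 4! / (2!2!)
= 6

C(4,2) = 6


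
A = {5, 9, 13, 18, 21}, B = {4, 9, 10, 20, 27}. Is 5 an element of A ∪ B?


A = {5, 9, 13, 18, 21}, B = {4, 9, 10, 20, 27}
A ∪ B = all elements in A or B
A ∪ B = {4, 5, 9, 10, 13, 18, 20, 21, 27}
Checking if 5 ∈ A ∪ B
5 is in A ∪ B → True

5 ∈ A ∪ B


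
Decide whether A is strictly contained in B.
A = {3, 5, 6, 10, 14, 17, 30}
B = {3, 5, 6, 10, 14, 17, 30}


A ⊂ B requires: A ⊆ B AND A ≠ B.
A ⊆ B? Yes
A = B? Yes
A = B, so A is not a PROPER subset.

No, A is not a proper subset of B


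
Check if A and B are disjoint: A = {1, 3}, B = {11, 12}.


Disjoint means A ∩ B = ∅.
A ∩ B = ∅
A ∩ B = ∅, so A and B are disjoint.

Yes, A and B are disjoint


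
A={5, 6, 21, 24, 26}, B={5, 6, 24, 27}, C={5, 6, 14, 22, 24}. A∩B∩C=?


A ∩ B = {5, 6, 24}
(A ∩ B) ∩ C = {5, 6, 24}

A ∩ B ∩ C = {5, 6, 24}


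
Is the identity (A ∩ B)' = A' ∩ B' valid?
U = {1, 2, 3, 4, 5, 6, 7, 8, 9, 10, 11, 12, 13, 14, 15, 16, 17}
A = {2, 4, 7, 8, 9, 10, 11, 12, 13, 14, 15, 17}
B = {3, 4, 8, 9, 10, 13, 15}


LHS: A ∩ B = {4, 8, 9, 10, 13, 15}
(A ∩ B)' = U \ (A ∩ B) = {1, 2, 3, 5, 6, 7, 11, 12, 14, 16, 17}
A' = {1, 3, 5, 6, 16}, B' = {1, 2, 5, 6, 7, 11, 12, 14, 16, 17}
Claimed RHS: A' ∩ B' = {1, 5, 6, 16}
Identity is INVALID: LHS = {1, 2, 3, 5, 6, 7, 11, 12, 14, 16, 17} but the RHS claimed here equals {1, 5, 6, 16}. The correct form is (A ∩ B)' = A' ∪ B'.

Identity is invalid: (A ∩ B)' = {1, 2, 3, 5, 6, 7, 11, 12, 14, 16, 17} but A' ∩ B' = {1, 5, 6, 16}. The correct De Morgan law is (A ∩ B)' = A' ∪ B'.


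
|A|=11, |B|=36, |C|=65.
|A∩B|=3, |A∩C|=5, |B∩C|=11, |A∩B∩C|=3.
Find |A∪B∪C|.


|A∪B∪C| = |A|+|B|+|C| - |A∩B|-|A∩C|-|B∩C| + |A∩B∩C|
= 11+36+65 - 3-5-11 + 3
= 112 - 19 + 3
= 96

|A ∪ B ∪ C| = 96


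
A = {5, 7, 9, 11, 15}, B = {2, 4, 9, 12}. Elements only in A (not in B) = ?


A = {5, 7, 9, 11, 15}
B = {2, 4, 9, 12}
Region: only in A (not in B)
Elements: {5, 7, 11, 15}

Elements only in A (not in B): {5, 7, 11, 15}


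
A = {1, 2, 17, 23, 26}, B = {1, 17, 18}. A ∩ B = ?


A ∩ B = elements in both A and B
A = {1, 2, 17, 23, 26}
B = {1, 17, 18}
A ∩ B = {1, 17}

A ∩ B = {1, 17}


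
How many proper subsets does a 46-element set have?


Total subsets = 2^n = 2^46 = 70368744177664
Proper subsets exclude the set itself: 2^n - 1
= 70368744177664 - 1
= 70368744177663

Number of proper subsets = 70368744177663


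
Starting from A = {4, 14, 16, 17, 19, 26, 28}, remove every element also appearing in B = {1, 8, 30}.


A \ B = elements in A but not in B
A = {4, 14, 16, 17, 19, 26, 28}
B = {1, 8, 30}
Remove from A any elements in B
A \ B = {4, 14, 16, 17, 19, 26, 28}

A \ B = {4, 14, 16, 17, 19, 26, 28}


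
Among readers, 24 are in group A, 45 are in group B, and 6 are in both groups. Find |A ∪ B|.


|A ∪ B| = |A| + |B| - |A ∩ B|
= 24 + 45 - 6
= 63

|A ∪ B| = 63


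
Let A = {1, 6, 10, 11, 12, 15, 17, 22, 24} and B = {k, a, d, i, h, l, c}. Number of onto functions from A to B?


n = |A| = 9, k = |B| = 7. Surjections via inclusion-exclusion:
S(n,k) = Σ(-1)^i × C(k,i) × (k-i)^n, i=0 to k
i=0: (-1)^0×C(7,0)×7^9 = 40353607
i=1: (-1)^1×C(7,1)×6^9 = -70543872
i=2: (-1)^2×C(7,2)×5^9 = 41015625
i=3: (-1)^3×C(7,3)×4^9 = -9175040
i=4: (-1)^4×C(7,4)×3^9 = 688905
i=5: (-1)^5×C(7,5)×2^9 = -10752
i=6: (-1)^6×C(7,6)×1^9 = 7
i=7: (-1)^7×C(7,7)×0^9 = 0
Total = 2328480

Number of surjections = 2328480


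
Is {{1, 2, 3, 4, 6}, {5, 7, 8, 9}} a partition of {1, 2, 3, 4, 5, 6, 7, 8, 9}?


A partition requires: (1) non-empty parts, (2) pairwise disjoint, (3) union = U
Parts: {1, 2, 3, 4, 6}, {5, 7, 8, 9}
Union of parts: {1, 2, 3, 4, 5, 6, 7, 8, 9}
U = {1, 2, 3, 4, 5, 6, 7, 8, 9}
All non-empty? True
Pairwise disjoint? True
Covers U? True

Yes, valid partition


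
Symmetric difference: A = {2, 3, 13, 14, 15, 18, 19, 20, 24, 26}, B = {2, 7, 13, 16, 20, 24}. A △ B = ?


A △ B = (A \ B) ∪ (B \ A) = elements in exactly one of A or B
A \ B = {3, 14, 15, 18, 19, 26}
B \ A = {7, 16}
A △ B = {3, 7, 14, 15, 16, 18, 19, 26}

A △ B = {3, 7, 14, 15, 16, 18, 19, 26}


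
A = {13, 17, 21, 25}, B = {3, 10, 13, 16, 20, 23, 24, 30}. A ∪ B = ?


A ∪ B = all elements in A or B (or both)
A = {13, 17, 21, 25}
B = {3, 10, 13, 16, 20, 23, 24, 30}
A ∪ B = {3, 10, 13, 16, 17, 20, 21, 23, 24, 25, 30}

A ∪ B = {3, 10, 13, 16, 17, 20, 21, 23, 24, 25, 30}


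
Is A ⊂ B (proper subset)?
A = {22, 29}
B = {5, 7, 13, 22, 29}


A ⊂ B requires: A ⊆ B AND A ≠ B.
A ⊆ B? Yes
A = B? No
A ⊂ B: Yes (A is a proper subset of B)

Yes, A ⊂ B


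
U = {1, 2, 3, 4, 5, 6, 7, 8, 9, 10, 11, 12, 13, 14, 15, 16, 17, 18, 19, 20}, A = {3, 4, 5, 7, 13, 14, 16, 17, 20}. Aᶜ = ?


Aᶜ = U \ A = elements in U but not in A
U = {1, 2, 3, 4, 5, 6, 7, 8, 9, 10, 11, 12, 13, 14, 15, 16, 17, 18, 19, 20}
A = {3, 4, 5, 7, 13, 14, 16, 17, 20}
Aᶜ = {1, 2, 6, 8, 9, 10, 11, 12, 15, 18, 19}

Aᶜ = {1, 2, 6, 8, 9, 10, 11, 12, 15, 18, 19}


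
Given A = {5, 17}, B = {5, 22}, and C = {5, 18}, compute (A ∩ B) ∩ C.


A ∩ B = {5}
(A ∩ B) ∩ C = {5}

A ∩ B ∩ C = {5}


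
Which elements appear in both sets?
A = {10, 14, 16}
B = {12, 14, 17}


A ∩ B = elements in both A and B
A = {10, 14, 16}
B = {12, 14, 17}
A ∩ B = {14}

A ∩ B = {14}


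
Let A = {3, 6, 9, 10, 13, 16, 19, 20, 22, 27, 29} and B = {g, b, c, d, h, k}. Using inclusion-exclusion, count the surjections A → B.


n = |A| = 11, k = |B| = 6. Surjections via inclusion-exclusion:
S(n,k) = Σ(-1)^i × C(k,i) × (k-i)^n, i=0 to k
i=0: (-1)^0×C(6,0)×6^11 = 362797056
i=1: (-1)^1×C(6,1)×5^11 = -292968750
i=2: (-1)^2×C(6,2)×4^11 = 62914560
i=3: (-1)^3×C(6,3)×3^11 = -3542940
i=4: (-1)^4×C(6,4)×2^11 = 30720
i=5: (-1)^5×C(6,5)×1^11 = -6
i=6: (-1)^6×C(6,6)×0^11 = 0
Total = 129230640

Number of surjections = 129230640


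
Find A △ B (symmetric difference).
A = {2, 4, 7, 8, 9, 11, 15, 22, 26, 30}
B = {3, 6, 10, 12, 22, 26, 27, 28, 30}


A △ B = (A \ B) ∪ (B \ A) = elements in exactly one of A or B
A \ B = {2, 4, 7, 8, 9, 11, 15}
B \ A = {3, 6, 10, 12, 27, 28}
A △ B = {2, 3, 4, 6, 7, 8, 9, 10, 11, 12, 15, 27, 28}

A △ B = {2, 3, 4, 6, 7, 8, 9, 10, 11, 12, 15, 27, 28}


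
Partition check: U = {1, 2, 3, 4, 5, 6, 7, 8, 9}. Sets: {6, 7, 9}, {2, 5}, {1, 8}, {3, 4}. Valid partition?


A partition requires: (1) non-empty parts, (2) pairwise disjoint, (3) union = U
Parts: {6, 7, 9}, {2, 5}, {1, 8}, {3, 4}
Union of parts: {1, 2, 3, 4, 5, 6, 7, 8, 9}
U = {1, 2, 3, 4, 5, 6, 7, 8, 9}
All non-empty? True
Pairwise disjoint? True
Covers U? True

Yes, valid partition


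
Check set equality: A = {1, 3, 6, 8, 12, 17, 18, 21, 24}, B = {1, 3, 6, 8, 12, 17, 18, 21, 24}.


Two sets are equal iff they have exactly the same elements.
A = {1, 3, 6, 8, 12, 17, 18, 21, 24}
B = {1, 3, 6, 8, 12, 17, 18, 21, 24}
Same elements → A = B

Yes, A = B


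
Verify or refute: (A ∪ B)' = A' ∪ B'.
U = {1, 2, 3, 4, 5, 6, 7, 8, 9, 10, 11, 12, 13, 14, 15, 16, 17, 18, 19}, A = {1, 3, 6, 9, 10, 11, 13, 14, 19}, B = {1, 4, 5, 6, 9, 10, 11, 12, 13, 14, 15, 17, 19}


LHS: A ∪ B = {1, 3, 4, 5, 6, 9, 10, 11, 12, 13, 14, 15, 17, 19}
(A ∪ B)' = U \ (A ∪ B) = {2, 7, 8, 16, 18}
A' = {2, 4, 5, 7, 8, 12, 15, 16, 17, 18}, B' = {2, 3, 7, 8, 16, 18}
Claimed RHS: A' ∪ B' = {2, 3, 4, 5, 7, 8, 12, 15, 16, 17, 18}
Identity is INVALID: LHS = {2, 7, 8, 16, 18} but the RHS claimed here equals {2, 3, 4, 5, 7, 8, 12, 15, 16, 17, 18}. The correct form is (A ∪ B)' = A' ∩ B'.

Identity is invalid: (A ∪ B)' = {2, 7, 8, 16, 18} but A' ∪ B' = {2, 3, 4, 5, 7, 8, 12, 15, 16, 17, 18}. The correct De Morgan law is (A ∪ B)' = A' ∩ B'.


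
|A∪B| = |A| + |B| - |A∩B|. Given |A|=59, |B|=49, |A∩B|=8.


|A ∪ B| = |A| + |B| - |A ∩ B|
= 59 + 49 - 8
= 100

|A ∪ B| = 100


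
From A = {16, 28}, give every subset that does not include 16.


A subset of A that omits 16 is a subset of A \ {16}, so there are 2^(n-1) = 2^1 = 2 of them.
Subsets excluding 16: ∅, {28}

Subsets excluding 16 (2 total): ∅, {28}


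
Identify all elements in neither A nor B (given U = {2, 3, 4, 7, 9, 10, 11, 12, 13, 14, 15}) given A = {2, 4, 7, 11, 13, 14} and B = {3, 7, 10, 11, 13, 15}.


A = {2, 4, 7, 11, 13, 14}
B = {3, 7, 10, 11, 13, 15}
Region: in neither A nor B (given U = {2, 3, 4, 7, 9, 10, 11, 12, 13, 14, 15})
Elements: {9, 12}

Elements in neither A nor B (given U = {2, 3, 4, 7, 9, 10, 11, 12, 13, 14, 15}): {9, 12}


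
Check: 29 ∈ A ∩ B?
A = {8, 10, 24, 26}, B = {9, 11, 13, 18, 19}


A = {8, 10, 24, 26}, B = {9, 11, 13, 18, 19}
A ∩ B = elements in both A and B
A ∩ B = ∅
Checking if 29 ∈ A ∩ B
29 is not in A ∩ B → False

29 ∉ A ∩ B


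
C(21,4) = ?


C(n,k) = n! / (k!(n-k)!)
C(21,4) = 21! / (4!17!)
= 5985

C(21,4) = 5985


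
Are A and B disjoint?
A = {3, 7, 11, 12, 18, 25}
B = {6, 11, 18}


Disjoint means A ∩ B = ∅.
A ∩ B = {11, 18}
A ∩ B ≠ ∅, so A and B are NOT disjoint.

No, A and B are not disjoint (A ∩ B = {11, 18})


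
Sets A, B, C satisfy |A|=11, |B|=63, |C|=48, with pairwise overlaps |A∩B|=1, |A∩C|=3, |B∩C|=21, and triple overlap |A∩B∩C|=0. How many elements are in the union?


|A∪B∪C| = |A|+|B|+|C| - |A∩B|-|A∩C|-|B∩C| + |A∩B∩C|
= 11+63+48 - 1-3-21 + 0
= 122 - 25 + 0
= 97

|A ∪ B ∪ C| = 97


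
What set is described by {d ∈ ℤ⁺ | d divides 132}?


Checking each candidate:
Condition: positive divisors of 132
Result = {1, 2, 3, 4, 6, 11, 12, 22, 33, 44, 66, 132}

{1, 2, 3, 4, 6, 11, 12, 22, 33, 44, 66, 132}


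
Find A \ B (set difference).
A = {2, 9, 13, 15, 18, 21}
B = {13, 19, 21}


A \ B = elements in A but not in B
A = {2, 9, 13, 15, 18, 21}
B = {13, 19, 21}
Remove from A any elements in B
A \ B = {2, 9, 15, 18}

A \ B = {2, 9, 15, 18}


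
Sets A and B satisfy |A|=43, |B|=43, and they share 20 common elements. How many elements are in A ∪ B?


|A ∪ B| = |A| + |B| - |A ∩ B|
= 43 + 43 - 20
= 66

|A ∪ B| = 66


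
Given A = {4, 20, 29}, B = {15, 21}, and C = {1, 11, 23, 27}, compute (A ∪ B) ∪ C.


A ∪ B = {4, 15, 20, 21, 29}
(A ∪ B) ∪ C = {1, 4, 11, 15, 20, 21, 23, 27, 29}

A ∪ B ∪ C = {1, 4, 11, 15, 20, 21, 23, 27, 29}


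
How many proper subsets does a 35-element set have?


Total subsets = 2^n = 2^35 = 34359738368
Proper subsets exclude the set itself: 2^n - 1
= 34359738368 - 1
= 34359738367

Number of proper subsets = 34359738367


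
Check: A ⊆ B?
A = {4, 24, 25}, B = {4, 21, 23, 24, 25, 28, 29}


A ⊆ B means every element of A is in B.
All elements of A are in B.
So A ⊆ B.

Yes, A ⊆ B


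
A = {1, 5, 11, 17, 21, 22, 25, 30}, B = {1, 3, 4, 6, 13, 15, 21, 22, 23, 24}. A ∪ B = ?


A ∪ B = all elements in A or B (or both)
A = {1, 5, 11, 17, 21, 22, 25, 30}
B = {1, 3, 4, 6, 13, 15, 21, 22, 23, 24}
A ∪ B = {1, 3, 4, 5, 6, 11, 13, 15, 17, 21, 22, 23, 24, 25, 30}

A ∪ B = {1, 3, 4, 5, 6, 11, 13, 15, 17, 21, 22, 23, 24, 25, 30}


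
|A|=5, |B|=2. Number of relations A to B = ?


A relation from A to B is any subset of A × B.
|A × B| = 5 × 2 = 10
# relations = 2^|A × B| = 2^10 = 1024

Number of relations = 1024


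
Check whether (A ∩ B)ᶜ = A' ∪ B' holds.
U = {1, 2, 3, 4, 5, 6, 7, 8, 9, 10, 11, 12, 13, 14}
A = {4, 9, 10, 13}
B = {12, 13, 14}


LHS: A ∩ B = {13}
(A ∩ B)' = U \ (A ∩ B) = {1, 2, 3, 4, 5, 6, 7, 8, 9, 10, 11, 12, 14}
A' = {1, 2, 3, 5, 6, 7, 8, 11, 12, 14}, B' = {1, 2, 3, 4, 5, 6, 7, 8, 9, 10, 11}
Claimed RHS: A' ∪ B' = {1, 2, 3, 4, 5, 6, 7, 8, 9, 10, 11, 12, 14}
Identity is VALID: LHS = RHS = {1, 2, 3, 4, 5, 6, 7, 8, 9, 10, 11, 12, 14} ✓

Identity is valid. (A ∩ B)' = A' ∪ B' = {1, 2, 3, 4, 5, 6, 7, 8, 9, 10, 11, 12, 14}


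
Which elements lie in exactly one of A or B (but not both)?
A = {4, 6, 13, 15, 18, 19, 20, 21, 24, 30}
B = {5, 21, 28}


A △ B = (A \ B) ∪ (B \ A) = elements in exactly one of A or B
A \ B = {4, 6, 13, 15, 18, 19, 20, 24, 30}
B \ A = {5, 28}
A △ B = {4, 5, 6, 13, 15, 18, 19, 20, 24, 28, 30}

A △ B = {4, 5, 6, 13, 15, 18, 19, 20, 24, 28, 30}


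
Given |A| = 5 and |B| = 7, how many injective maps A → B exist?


An injection sends each of |A| = 5 inputs to a distinct output in B.
# injections = |B|·(|B|-1)·…·(|B|-|A|+1) = 7! / (7 - 5)!
= 7 × 6 × 5 × 4 × 3
= 2520

Number of injections = 2520


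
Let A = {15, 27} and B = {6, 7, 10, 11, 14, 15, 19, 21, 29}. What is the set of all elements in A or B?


A ∪ B = all elements in A or B (or both)
A = {15, 27}
B = {6, 7, 10, 11, 14, 15, 19, 21, 29}
A ∪ B = {6, 7, 10, 11, 14, 15, 19, 21, 27, 29}

A ∪ B = {6, 7, 10, 11, 14, 15, 19, 21, 27, 29}


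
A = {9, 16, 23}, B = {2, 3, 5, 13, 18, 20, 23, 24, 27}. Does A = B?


Two sets are equal iff they have exactly the same elements.
A = {9, 16, 23}
B = {2, 3, 5, 13, 18, 20, 23, 24, 27}
Differences: {2, 3, 5, 9, 13, 16, 18, 20, 24, 27}
A ≠ B

No, A ≠ B


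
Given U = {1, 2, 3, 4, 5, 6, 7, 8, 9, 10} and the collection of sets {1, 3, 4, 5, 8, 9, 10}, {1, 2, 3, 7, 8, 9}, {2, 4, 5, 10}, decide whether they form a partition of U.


A partition requires: (1) non-empty parts, (2) pairwise disjoint, (3) union = U
Parts: {1, 3, 4, 5, 8, 9, 10}, {1, 2, 3, 7, 8, 9}, {2, 4, 5, 10}
Union of parts: {1, 2, 3, 4, 5, 7, 8, 9, 10}
U = {1, 2, 3, 4, 5, 6, 7, 8, 9, 10}
All non-empty? True
Pairwise disjoint? False
Covers U? False

No, not a valid partition


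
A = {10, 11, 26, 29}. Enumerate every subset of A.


|A| = 4, so |P(A)| = 2^4 = 16
Enumerate subsets by cardinality (0 to 4):
∅, {10}, {11}, {26}, {29}, {10, 11}, {10, 26}, {10, 29}, {11, 26}, {11, 29}, {26, 29}, {10, 11, 26}, {10, 11, 29}, {10, 26, 29}, {11, 26, 29}, {10, 11, 26, 29}

P(A) has 16 subsets: ∅, {10}, {11}, {26}, {29}, {10, 11}, {10, 26}, {10, 29}, {11, 26}, {11, 29}, {26, 29}, {10, 11, 26}, {10, 11, 29}, {10, 26, 29}, {11, 26, 29}, {10, 11, 26, 29}


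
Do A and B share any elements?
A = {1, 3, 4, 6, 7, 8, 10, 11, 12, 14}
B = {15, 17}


Disjoint means A ∩ B = ∅.
A ∩ B = ∅
A ∩ B = ∅, so A and B are disjoint.

No — A and B share no elements (A ∩ B = ∅), so they are disjoint


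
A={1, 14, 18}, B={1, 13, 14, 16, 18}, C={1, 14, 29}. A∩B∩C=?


A ∩ B = {1, 14, 18}
(A ∩ B) ∩ C = {1, 14}

A ∩ B ∩ C = {1, 14}


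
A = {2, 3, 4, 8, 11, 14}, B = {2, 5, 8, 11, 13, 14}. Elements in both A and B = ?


A = {2, 3, 4, 8, 11, 14}
B = {2, 5, 8, 11, 13, 14}
Region: in both A and B
Elements: {2, 8, 11, 14}

Elements in both A and B: {2, 8, 11, 14}


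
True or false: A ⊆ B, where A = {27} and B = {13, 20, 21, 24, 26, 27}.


A ⊆ B means every element of A is in B.
All elements of A are in B.
So A ⊆ B.

Yes, A ⊆ B


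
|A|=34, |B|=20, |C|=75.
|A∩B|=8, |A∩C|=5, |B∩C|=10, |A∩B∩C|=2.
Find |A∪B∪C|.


|A∪B∪C| = |A|+|B|+|C| - |A∩B|-|A∩C|-|B∩C| + |A∩B∩C|
= 34+20+75 - 8-5-10 + 2
= 129 - 23 + 2
= 108

|A ∪ B ∪ C| = 108


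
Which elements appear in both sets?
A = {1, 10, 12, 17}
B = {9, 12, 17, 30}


A ∩ B = elements in both A and B
A = {1, 10, 12, 17}
B = {9, 12, 17, 30}
A ∩ B = {12, 17}

A ∩ B = {12, 17}


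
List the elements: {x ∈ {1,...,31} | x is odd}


Checking each candidate:
Condition: odd numbers in {1,...,31}
Result = {1, 3, 5, 7, 9, 11, 13, 15, 17, 19, 21, 23, 25, 27, 29, 31}

{1, 3, 5, 7, 9, 11, 13, 15, 17, 19, 21, 23, 25, 27, 29, 31}


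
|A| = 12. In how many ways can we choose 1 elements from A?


C(n,k) = n! / (k!(n-k)!)
C(12,1) = 12! / (1!11!)
= 12

C(12,1) = 12


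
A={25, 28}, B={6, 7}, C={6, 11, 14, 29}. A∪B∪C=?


A ∪ B = {6, 7, 25, 28}
(A ∪ B) ∪ C = {6, 7, 11, 14, 25, 28, 29}

A ∪ B ∪ C = {6, 7, 11, 14, 25, 28, 29}


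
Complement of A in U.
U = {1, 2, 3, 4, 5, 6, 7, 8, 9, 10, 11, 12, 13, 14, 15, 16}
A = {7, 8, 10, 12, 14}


Aᶜ = U \ A = elements in U but not in A
U = {1, 2, 3, 4, 5, 6, 7, 8, 9, 10, 11, 12, 13, 14, 15, 16}
A = {7, 8, 10, 12, 14}
Aᶜ = {1, 2, 3, 4, 5, 6, 9, 11, 13, 15, 16}

Aᶜ = {1, 2, 3, 4, 5, 6, 9, 11, 13, 15, 16}


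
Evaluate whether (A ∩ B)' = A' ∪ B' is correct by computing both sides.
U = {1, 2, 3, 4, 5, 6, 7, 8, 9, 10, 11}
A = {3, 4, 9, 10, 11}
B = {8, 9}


LHS: A ∩ B = {9}
(A ∩ B)' = U \ (A ∩ B) = {1, 2, 3, 4, 5, 6, 7, 8, 10, 11}
A' = {1, 2, 5, 6, 7, 8}, B' = {1, 2, 3, 4, 5, 6, 7, 10, 11}
Claimed RHS: A' ∪ B' = {1, 2, 3, 4, 5, 6, 7, 8, 10, 11}
Identity is VALID: LHS = RHS = {1, 2, 3, 4, 5, 6, 7, 8, 10, 11} ✓

Identity is valid. (A ∩ B)' = A' ∪ B' = {1, 2, 3, 4, 5, 6, 7, 8, 10, 11}


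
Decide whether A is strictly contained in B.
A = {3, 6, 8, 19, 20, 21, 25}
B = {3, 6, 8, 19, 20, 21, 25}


A ⊂ B requires: A ⊆ B AND A ≠ B.
A ⊆ B? Yes
A = B? Yes
A = B, so A is not a PROPER subset.

No, A is not a proper subset of B


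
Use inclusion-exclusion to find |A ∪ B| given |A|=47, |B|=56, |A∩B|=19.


|A ∪ B| = |A| + |B| - |A ∩ B|
= 47 + 56 - 19
= 84

|A ∪ B| = 84


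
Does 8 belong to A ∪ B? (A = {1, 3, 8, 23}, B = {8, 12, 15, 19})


A = {1, 3, 8, 23}, B = {8, 12, 15, 19}
A ∪ B = all elements in A or B
A ∪ B = {1, 3, 8, 12, 15, 19, 23}
Checking if 8 ∈ A ∪ B
8 is in A ∪ B → True

8 ∈ A ∪ B


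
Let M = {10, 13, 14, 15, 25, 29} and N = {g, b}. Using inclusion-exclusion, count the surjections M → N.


n = |M| = 6, k = |N| = 2. Surjections via inclusion-exclusion:
S(n,k) = Σ(-1)^i × C(k,i) × (k-i)^n, i=0 to k
i=0: (-1)^0×C(2,0)×2^6 = 64
i=1: (-1)^1×C(2,1)×1^6 = -2
i=2: (-1)^2×C(2,2)×0^6 = 0
Total = 62

Number of surjections = 62


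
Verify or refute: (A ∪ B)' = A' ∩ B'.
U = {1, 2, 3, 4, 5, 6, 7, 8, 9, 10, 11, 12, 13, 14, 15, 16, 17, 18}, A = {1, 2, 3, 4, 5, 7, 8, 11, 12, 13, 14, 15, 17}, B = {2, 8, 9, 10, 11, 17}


LHS: A ∪ B = {1, 2, 3, 4, 5, 7, 8, 9, 10, 11, 12, 13, 14, 15, 17}
(A ∪ B)' = U \ (A ∪ B) = {6, 16, 18}
A' = {6, 9, 10, 16, 18}, B' = {1, 3, 4, 5, 6, 7, 12, 13, 14, 15, 16, 18}
Claimed RHS: A' ∩ B' = {6, 16, 18}
Identity is VALID: LHS = RHS = {6, 16, 18} ✓

Identity is valid. (A ∪ B)' = A' ∩ B' = {6, 16, 18}


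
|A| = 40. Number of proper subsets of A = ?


Total subsets = 2^n = 2^40 = 1099511627776
Proper subsets exclude the set itself: 2^n - 1
= 1099511627776 - 1
= 1099511627775

Number of proper subsets = 1099511627775


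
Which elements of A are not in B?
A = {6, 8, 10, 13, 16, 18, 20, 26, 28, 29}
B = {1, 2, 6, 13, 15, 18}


A \ B = elements in A but not in B
A = {6, 8, 10, 13, 16, 18, 20, 26, 28, 29}
B = {1, 2, 6, 13, 15, 18}
Remove from A any elements in B
A \ B = {8, 10, 16, 20, 26, 28, 29}

A \ B = {8, 10, 16, 20, 26, 28, 29}
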